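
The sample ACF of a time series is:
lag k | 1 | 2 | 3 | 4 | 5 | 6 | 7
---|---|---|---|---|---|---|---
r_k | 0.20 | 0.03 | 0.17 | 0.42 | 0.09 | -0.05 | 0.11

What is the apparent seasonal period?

4

The largest autocorrelation is r_4 = 0.42; the remaining lags stay at or below 0.20.
The dominant spike at lag 4 indicates a seasonal period of 4.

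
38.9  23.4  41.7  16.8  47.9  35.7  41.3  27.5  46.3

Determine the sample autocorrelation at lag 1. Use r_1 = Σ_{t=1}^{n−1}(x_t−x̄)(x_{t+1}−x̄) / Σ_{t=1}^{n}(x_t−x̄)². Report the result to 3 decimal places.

-0.649

Mean x̄ = (38.9 + 23.4 + 41.7 + 16.8 + 47.9 + 35.7 + 41.3 + 27.5 + 46.3)/9 = 35.5000
Numerator Σ_{t=1}^{8}(x_t−x̄)(x_{t+1}−x̄) = -593.1400
Denominator Σ(x_t−x̄)² = 914.1800
r_1 = -593.1400 / 914.1800 = -0.649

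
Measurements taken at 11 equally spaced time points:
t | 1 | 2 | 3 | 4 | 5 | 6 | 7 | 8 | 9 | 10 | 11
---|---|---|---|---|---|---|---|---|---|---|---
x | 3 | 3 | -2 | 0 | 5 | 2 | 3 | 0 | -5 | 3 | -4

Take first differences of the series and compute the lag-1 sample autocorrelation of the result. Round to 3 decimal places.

-0.497

First differences Δx: 0, -5, 2, 5, -3, 1, -3, -5, 8, -7
Mean of differences = -0.7000
Numerator Σ(Δx_t−Δx̄)(Δx_{t+1}−Δx̄) = -102.4900
Denominator Σ(Δx_t−Δx̄)² = 206.1000
r_1(Δx) = -102.4900 / 206.1000 = -0.497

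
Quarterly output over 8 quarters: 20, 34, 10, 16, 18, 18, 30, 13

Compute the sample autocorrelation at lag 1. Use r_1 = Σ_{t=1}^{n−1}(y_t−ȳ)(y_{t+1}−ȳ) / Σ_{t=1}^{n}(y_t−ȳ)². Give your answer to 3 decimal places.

-0.378

Mean ȳ = (20 + 34 + 10 + 16 + 18 + 18 + 30 + 13)/8 = 19.8750
Σ(y_t−ȳ)(y_{t+1}−ȳ) = (1.7656) + (-139.4844) + (38.2656) + (7.2656) + (3.5156) + (-18.9844) + (-69.6094) = -177.2656
Denominator Σ(y_t−ȳ)² = 468.8750
r_1 = -177.2656 / 468.8750 = -0.378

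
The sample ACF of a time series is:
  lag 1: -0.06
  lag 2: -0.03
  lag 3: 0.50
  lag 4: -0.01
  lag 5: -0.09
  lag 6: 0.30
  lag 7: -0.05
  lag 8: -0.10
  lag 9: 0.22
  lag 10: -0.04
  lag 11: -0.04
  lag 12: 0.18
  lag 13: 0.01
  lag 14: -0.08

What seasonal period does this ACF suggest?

3

The largest autocorrelation is r_3 = 0.50, with weaker echoes at lags 6 (0.30), 9 (0.22) and 12 (0.18); the remaining lags stay at or below 0.01.
The dominant spike at lag 3 indicates a seasonal period of 3.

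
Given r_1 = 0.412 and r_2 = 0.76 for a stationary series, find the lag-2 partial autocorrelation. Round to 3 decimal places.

φ_{22} = (r_2 − r_1²) / (1 − r_1²)
r_1² = (0.412)² = 0.169744
Numerator = 0.76 − 0.1697 = 0.5903; denominator = 1 − 0.1697 = 0.8303
φ_{22} = 0.5903 / 0.8303 = 0.711

0.711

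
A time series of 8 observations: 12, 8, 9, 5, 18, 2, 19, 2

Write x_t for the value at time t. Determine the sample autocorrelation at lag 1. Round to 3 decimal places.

-0.805

Mean x̄ = (12 + 8 + 9 + 5 + 18 + 2 + 19 + 2)/8 = 9.3750
Numerator Σ_{t=1}^{7}(x_t−x̄)(x_{t+1}−x̄) = -244.7656
Denominator Σ(x_t−x̄)² = 303.8750
r_1 = -244.7656 / 303.8750 = -0.805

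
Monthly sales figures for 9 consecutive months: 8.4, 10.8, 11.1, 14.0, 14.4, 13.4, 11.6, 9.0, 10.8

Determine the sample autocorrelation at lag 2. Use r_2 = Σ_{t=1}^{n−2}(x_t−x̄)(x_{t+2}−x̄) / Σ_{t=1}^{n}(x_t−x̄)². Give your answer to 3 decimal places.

Mean x̄ = (8.4 + 10.8 + 11.1 + 14.0 + 14.4 + 13.4 + 11.6 + 9.0 + 10.8)/9 = 11.5000
Numerator Σ_{t=1}^{7}(x_t−x̄)(x_{t+2}−x̄) = -1.4500
Denominator Σ(x_t−x̄)² = 35.2800
r_2 = -1.4500 / 35.2800 = -0.041

-0.041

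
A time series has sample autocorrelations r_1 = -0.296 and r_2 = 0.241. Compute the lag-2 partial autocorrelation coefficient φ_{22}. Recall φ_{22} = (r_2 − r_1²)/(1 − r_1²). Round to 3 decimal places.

0.168

φ_{22} = (r_2 − r_1²) / (1 − r_1²)
r_1² = (-0.296)² = 0.087616
Numerator = 0.241 − 0.0876 = 0.1534; denominator = 1 − 0.0876 = 0.9124
φ_{22} = 0.1534 / 0.9124 = 0.168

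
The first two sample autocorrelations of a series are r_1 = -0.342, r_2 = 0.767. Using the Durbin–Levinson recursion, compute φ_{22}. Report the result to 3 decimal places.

0.736

φ_{22} = (r_2 − r_1²) / (1 − r_1²)
r_1² = (-0.342)² = 0.116964
Numerator = 0.767 − 0.1170 = 0.6500; denominator = 1 − 0.1170 = 0.8830
φ_{22} = 0.6500 / 0.8830 = 0.736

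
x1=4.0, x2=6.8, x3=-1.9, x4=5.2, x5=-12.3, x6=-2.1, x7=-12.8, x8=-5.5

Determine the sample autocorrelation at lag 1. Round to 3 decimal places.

0.046

Mean x̄ = (4.0 + 6.8 − 1.9 + 5.2 − 12.3 − 2.1 − 12.8 − 5.5)/8 = -2.3250
Numerator Σ_{t=1}^{7}(x_t−x̄)(x_{t+1}−x̄) = 18.3869
Denominator Σ(x_t−x̄)² = 399.4350
r_1 = 18.3869 / 399.4350 = 0.046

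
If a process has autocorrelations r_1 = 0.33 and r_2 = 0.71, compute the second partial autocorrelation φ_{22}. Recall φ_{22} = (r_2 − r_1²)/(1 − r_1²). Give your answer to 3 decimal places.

0.675

φ_{22} = (r_2 − r_1²) / (1 − r_1²)
r_1² = (0.33)² = 0.1089
Numerator = 0.71 − 0.1089 = 0.6011; denominator = 1 − 0.1089 = 0.8911
φ_{22} = 0.6011 / 0.8911 = 0.675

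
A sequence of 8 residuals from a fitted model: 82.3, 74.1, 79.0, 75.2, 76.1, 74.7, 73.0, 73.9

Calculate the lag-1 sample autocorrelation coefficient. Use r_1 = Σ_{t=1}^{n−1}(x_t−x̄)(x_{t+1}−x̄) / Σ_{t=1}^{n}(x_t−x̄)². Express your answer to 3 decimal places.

Mean x̄ = (82.3 + 74.1 + 79.0 + 75.2 + 76.1 + 74.7 + 73.0 + 73.9)/8 = 76.0375
Σ(x_t−x̄)(x_{t+1}−x̄) = (-12.1336) + (-5.7398) + (-2.4811) + (-0.0523) + (-0.0836) + (4.0627) + (6.4927) = -9.9352
Denominator Σ(x_t−x̄)² = 68.0388
r_1 = -9.9352 / 68.0388 = -0.146

-0.146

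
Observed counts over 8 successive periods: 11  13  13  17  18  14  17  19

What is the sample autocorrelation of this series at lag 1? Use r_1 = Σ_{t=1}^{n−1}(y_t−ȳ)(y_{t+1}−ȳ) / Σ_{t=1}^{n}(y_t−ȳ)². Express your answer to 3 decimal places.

0.286

Mean ȳ = (11 + 13 + 13 + 17 + 18 + 14 + 17 + 19)/8 = 15.2500
Deviations from mean: -4.2500, -2.2500, -2.2500, 1.7500, 2.7500, -1.2500, 1.7500, 3.7500
Σ(y_t−ȳ)(y_{t+1}−ȳ) = (9.5625) + (5.0625) + (-3.9375) + (4.8125) + (-3.4375) + (-2.1875) + (6.5625) = 16.4375
Denominator Σ(y_t−ȳ)² = 57.5000
r_1 = 16.4375 / 57.5000 = 0.286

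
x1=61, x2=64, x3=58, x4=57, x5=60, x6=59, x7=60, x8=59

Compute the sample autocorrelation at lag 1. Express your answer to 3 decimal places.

0.046

Mean x̄ = (61 + 64 + 58 + 57 + 60 + 59 + 60 + 59)/8 = 59.7500
Deviations from mean: 1.2500, 4.2500, -1.7500, -2.7500, 0.2500, -0.7500, 0.2500, -0.7500
Σ(x_t−x̄)(x_{t+1}−x̄) = (5.3125) + (-7.4375) + (4.8125) + (-0.6875) + (-0.1875) + (-0.1875) + (-0.1875) = 1.4375
Denominator Σ(x_t−x̄)² = 31.5000
r_1 = 1.4375 / 31.5000 = 0.046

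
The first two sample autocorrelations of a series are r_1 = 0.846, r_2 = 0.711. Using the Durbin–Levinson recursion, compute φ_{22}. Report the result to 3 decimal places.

-0.017

φ_{22} = (r_2 − r_1²) / (1 − r_1²)
r_1² = (0.846)² = 0.715716
Numerator = 0.711 − 0.7157 = -0.0047; denominator = 1 − 0.7157 = 0.2843
φ_{22} = -0.0047 / 0.2843 = -0.017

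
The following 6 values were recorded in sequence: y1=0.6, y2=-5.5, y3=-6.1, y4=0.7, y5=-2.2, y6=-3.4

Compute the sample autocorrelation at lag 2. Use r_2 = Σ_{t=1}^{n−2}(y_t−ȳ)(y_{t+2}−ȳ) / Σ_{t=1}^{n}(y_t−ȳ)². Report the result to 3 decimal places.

Mean ȳ = (0.6 − 5.5 − 6.1 + 0.7 − 2.2 − 3.4)/6 = -2.6500
Deviations from mean: 3.2500, -2.8500, -3.4500, 3.3500, 0.4500, -0.7500
Σ(y_t−ȳ)(y_{t+2}−ȳ) = (-11.2125) + (-9.5475) + (-1.5525) + (-2.5125) = -24.8250
Denominator Σ(y_t−ȳ)² = 42.5750
r_2 = -24.8250 / 42.5750 = -0.583

-0.583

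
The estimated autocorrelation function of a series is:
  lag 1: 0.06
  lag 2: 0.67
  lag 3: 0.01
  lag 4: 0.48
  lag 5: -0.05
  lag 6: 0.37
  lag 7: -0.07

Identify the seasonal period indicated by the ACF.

2

The largest autocorrelation is r_2 = 0.67, with weaker echoes at lags 4 (0.48) and 6 (0.37); the remaining lags stay at or below 0.06.
The dominant spike at lag 2 indicates a seasonal period of 2.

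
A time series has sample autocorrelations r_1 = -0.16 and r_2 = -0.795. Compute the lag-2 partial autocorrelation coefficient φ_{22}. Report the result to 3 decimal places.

-0.842

φ_{22} = (r_2 − r_1²) / (1 − r_1²)
r_1² = (-0.16)² = 0.0256
Numerator = -0.795 − 0.0256 = -0.8206; denominator = 1 − 0.0256 = 0.9744
φ_{22} = -0.8206 / 0.9744 = -0.842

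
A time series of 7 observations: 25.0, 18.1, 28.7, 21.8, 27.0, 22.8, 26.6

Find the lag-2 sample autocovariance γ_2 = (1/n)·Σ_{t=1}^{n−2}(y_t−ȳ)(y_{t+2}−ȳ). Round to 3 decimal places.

Mean ȳ = (25.0 + 18.1 + 28.7 + 21.8 + 27.0 + 22.8 + 26.6)/7 = 24.2857
Σ_{t=1}^{5}(y_t−ȳ)(y_{t+2}−ȳ) = 40.4853
γ_2 = 40.4853 / 7 = 5.784

5.784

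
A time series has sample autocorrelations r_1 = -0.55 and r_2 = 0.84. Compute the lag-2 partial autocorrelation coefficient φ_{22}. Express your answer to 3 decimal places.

0.771

φ_{22} = (r_2 − r_1²) / (1 − r_1²)
r_1² = (-0.55)² = 0.3025
Numerator = 0.84 − 0.3025 = 0.5375; denominator = 1 − 0.3025 = 0.6975
φ_{22} = 0.5375 / 0.6975 = 0.771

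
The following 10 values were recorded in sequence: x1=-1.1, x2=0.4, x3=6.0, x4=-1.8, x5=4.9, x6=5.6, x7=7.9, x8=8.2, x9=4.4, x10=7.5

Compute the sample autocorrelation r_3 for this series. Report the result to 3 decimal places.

Mean x̄ = (-1.1 + 0.4 + 6.0 − 1.8 + 4.9 + 5.6 + 7.9 + 8.2 + 4.4 + 7.5)/10 = 4.2000
Numerator Σ_{t=1}^{7}(x_t−x̄)(x_{t+3}−x̄) = 24.7500
Denominator Σ(x_t−x̄)² = 124.8400
r_3 = 24.7500 / 124.8400 = 0.198

0.198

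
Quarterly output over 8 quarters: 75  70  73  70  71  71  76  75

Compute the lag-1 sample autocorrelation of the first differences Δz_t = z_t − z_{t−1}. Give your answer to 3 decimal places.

First differences Δz: -5, 3, -3, 1, 0, 5, -1
Mean of differences = 0.0000
Numerator Σ(Δz_t−Δz̄)(Δz_{t+1}−Δz̄) = -32.0000
Denominator Σ(Δz_t−Δz̄)² = 70.0000
r_1(Δz) = -32.0000 / 70.0000 = -0.457

-0.457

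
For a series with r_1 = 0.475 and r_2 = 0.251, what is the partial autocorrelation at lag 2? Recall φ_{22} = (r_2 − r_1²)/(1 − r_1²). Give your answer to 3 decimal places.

φ_{22} = (r_2 − r_1²) / (1 − r_1²)
r_1² = (0.475)² = 0.225625
Numerator = 0.251 − 0.2256 = 0.0254; denominator = 1 − 0.2256 = 0.7744
φ_{22} = 0.0254 / 0.7744 = 0.033

0.033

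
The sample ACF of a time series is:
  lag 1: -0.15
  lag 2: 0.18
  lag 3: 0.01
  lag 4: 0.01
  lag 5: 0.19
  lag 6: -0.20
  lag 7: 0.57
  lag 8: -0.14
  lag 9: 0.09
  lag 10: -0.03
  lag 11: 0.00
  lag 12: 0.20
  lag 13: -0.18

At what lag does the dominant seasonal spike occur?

The largest autocorrelation is r_7 = 0.57; the remaining lags stay at or below 0.20.
The dominant spike at lag 7 indicates a seasonal period of 7.

7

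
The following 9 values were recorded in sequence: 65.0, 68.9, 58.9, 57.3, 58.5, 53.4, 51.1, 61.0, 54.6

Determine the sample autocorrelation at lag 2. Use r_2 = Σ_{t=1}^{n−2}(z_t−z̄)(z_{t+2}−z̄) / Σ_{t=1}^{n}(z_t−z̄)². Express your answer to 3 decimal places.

0.061

Mean z̄ = (65.0 + 68.9 + 58.9 + 57.3 + 58.5 + 53.4 + 51.1 + 61.0 + 54.6)/9 = 58.7444
Numerator Σ_{t=1}^{7}(z_t−z̄)(z_{t+2}−z̄) = 15.4816
Denominator Σ(z_t−z̄)² = 253.7022
r_2 = 15.4816 / 253.7022 = 0.061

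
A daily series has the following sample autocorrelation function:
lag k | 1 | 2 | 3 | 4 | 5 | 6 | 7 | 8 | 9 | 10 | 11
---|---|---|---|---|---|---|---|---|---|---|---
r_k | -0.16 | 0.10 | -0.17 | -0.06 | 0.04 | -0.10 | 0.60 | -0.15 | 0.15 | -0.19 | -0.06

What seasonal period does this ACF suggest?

7

The largest autocorrelation is r_7 = 0.60; the remaining lags stay at or below 0.15.
The dominant spike at lag 7 indicates a seasonal period of 7.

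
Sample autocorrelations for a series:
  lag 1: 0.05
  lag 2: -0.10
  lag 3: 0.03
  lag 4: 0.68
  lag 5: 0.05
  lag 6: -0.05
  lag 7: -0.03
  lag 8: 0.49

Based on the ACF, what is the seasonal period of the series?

The largest autocorrelation is r_4 = 0.68, with a weaker echo at lag 8 (0.49); the remaining lags stay at or below 0.05.
The dominant spike at lag 4 indicates a seasonal period of 4.

4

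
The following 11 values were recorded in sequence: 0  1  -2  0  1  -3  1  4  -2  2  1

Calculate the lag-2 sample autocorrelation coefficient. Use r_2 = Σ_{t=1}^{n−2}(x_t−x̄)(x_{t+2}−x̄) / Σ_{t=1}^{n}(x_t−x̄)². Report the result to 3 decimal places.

-0.221

Mean x̄ = (0 + 1 − 2 + 0 + 1 − 3 + 1 + 4 − 2 + 2 + 1)/11 = 0.2727
Numerator Σ_{t=1}^{9}(x_t−x̄)(x_{t+2}−x̄) = -8.8760
Denominator Σ(x_t−x̄)² = 40.1818
r_2 = -8.8760 / 40.1818 = -0.221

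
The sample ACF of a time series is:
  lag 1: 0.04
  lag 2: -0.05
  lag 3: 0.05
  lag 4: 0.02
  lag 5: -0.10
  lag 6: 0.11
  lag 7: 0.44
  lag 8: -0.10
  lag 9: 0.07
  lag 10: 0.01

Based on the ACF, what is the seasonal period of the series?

The largest autocorrelation is r_7 = 0.44; the remaining lags stay at or below 0.11.
The dominant spike at lag 7 indicates a seasonal period of 7.

7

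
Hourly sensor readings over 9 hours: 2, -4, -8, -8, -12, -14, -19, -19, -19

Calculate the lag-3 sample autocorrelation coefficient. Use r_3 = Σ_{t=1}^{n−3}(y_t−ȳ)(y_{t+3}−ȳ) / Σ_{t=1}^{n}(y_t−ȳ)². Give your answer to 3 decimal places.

Mean ȳ = (2 − 4 − 8 − 8 − 12 − 14 − 19 − 19 − 19)/9 = -11.2222
Σ(y_t−ȳ)(y_{t+3}−ȳ) = (42.6049) + (-5.6173) + (-8.9506) + (-25.0617) + (6.0494) + (21.6049) = 30.6296
Denominator Σ(y_t−ȳ)² = 437.5556
r_3 = 30.6296 / 437.5556 = 0.070

0.070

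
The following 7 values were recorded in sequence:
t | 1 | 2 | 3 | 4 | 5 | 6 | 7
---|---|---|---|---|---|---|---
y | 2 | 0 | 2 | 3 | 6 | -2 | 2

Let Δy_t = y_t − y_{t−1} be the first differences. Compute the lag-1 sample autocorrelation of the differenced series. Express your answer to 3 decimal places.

First differences Δy: -2, 2, 1, 3, -8, 4
Mean of differences = 0.0000
Numerator Σ(Δy_t−Δȳ)(Δy_{t+1}−Δȳ) = -55.0000
Denominator Σ(Δy_t−Δȳ)² = 98.0000
r_1(Δy) = -55.0000 / 98.0000 = -0.561

-0.561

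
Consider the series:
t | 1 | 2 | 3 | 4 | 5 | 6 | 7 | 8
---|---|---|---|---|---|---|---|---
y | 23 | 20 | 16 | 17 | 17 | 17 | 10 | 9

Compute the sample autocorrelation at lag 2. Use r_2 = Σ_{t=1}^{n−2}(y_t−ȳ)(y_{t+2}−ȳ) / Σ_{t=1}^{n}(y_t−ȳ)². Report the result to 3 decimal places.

Mean ȳ = (23 + 20 + 16 + 17 + 17 + 17 + 10 + 9)/8 = 16.1250
Deviations from mean: 6.8750, 3.8750, -0.1250, 0.8750, 0.8750, 0.8750, -6.1250, -7.1250
Σ(y_t−ȳ)(y_{t+2}−ȳ) = (-0.8594) + (3.3906) + (-0.1094) + (0.7656) + (-5.3594) + (-6.2344) = -8.4063
Denominator Σ(y_t−ȳ)² = 152.8750
r_2 = -8.4063 / 152.8750 = -0.055

-0.055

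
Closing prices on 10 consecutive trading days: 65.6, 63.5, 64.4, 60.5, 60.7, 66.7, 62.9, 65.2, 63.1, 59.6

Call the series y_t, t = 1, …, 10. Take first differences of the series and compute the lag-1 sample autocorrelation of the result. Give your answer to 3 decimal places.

-0.391

First differences Δy: -2.1, 0.9, -3.9, 0.2, 6.0, -3.8, 2.3, -2.1, -3.5
Mean of differences = -0.6667
Numerator Σ(Δy_t−Δȳ)(Δy_{t+1}−Δȳ) = -34.7111
Denominator Σ(Δy_t−Δȳ)² = 88.8600
r_1(Δy) = -34.7111 / 88.8600 = -0.391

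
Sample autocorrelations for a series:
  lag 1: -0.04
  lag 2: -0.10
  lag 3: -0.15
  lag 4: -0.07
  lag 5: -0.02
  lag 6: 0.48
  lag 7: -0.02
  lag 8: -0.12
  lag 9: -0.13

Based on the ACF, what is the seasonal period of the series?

6

The largest autocorrelation is r_6 = 0.48; the remaining lags stay at or below -0.02.
The dominant spike at lag 6 indicates a seasonal period of 6.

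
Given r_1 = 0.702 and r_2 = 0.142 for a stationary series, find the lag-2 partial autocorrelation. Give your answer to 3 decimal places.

φ_{22} = (r_2 − r_1²) / (1 − r_1²)
r_1² = (0.702)² = 0.492804
Numerator = 0.142 − 0.4928 = -0.3508; denominator = 1 − 0.4928 = 0.5072
φ_{22} = -0.3508 / 0.5072 = -0.692

-0.692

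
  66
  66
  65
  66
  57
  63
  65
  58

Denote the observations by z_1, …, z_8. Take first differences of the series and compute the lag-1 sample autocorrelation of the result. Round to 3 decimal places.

First differences Δz: 0, -1, 1, -9, 6, 2, -7
Mean of differences = -1.1429
Numerator Σ(Δz_t−Δz̄)(Δz_{t+1}−Δz̄) = -68.4490
Denominator Σ(Δz_t−Δz̄)² = 162.8571
r_1(Δz) = -68.4490 / 162.8571 = -0.420

-0.420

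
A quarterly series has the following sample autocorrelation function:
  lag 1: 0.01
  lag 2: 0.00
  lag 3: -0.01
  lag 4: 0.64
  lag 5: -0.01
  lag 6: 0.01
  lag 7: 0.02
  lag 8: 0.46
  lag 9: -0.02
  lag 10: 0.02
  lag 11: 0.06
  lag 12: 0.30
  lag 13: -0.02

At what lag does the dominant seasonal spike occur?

The largest autocorrelation is r_4 = 0.64, with weaker echoes at lags 8 (0.46) and 12 (0.30); the remaining lags stay at or below 0.06.
The dominant spike at lag 4 indicates a seasonal period of 4.

4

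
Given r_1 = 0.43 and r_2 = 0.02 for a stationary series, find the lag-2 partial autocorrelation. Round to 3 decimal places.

-0.202

φ_{22} = (r_2 − r_1²) / (1 − r_1²)
r_1² = (0.43)² = 0.1849
Numerator = 0.02 − 0.1849 = -0.1649; denominator = 1 − 0.1849 = 0.8151
φ_{22} = -0.1649 / 0.8151 = -0.202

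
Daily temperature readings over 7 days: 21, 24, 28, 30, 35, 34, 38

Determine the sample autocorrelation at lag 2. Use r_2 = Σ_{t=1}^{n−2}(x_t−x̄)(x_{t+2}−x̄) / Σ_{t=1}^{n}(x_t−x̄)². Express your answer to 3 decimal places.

Mean x̄ = (21 + 24 + 28 + 30 + 35 + 34 + 38)/7 = 30.0000
Deviations from mean: -9.0000, -6.0000, -2.0000, 0.0000, 5.0000, 4.0000, 8.0000
Σ(x_t−x̄)(x_{t+2}−x̄) = (18.0000) + (0.0000) + (-10.0000) + (0.0000) + (40.0000) = 48.0000
Denominator Σ(x_t−x̄)² = 226.0000
r_2 = 48.0000 / 226.0000 = 0.212

0.212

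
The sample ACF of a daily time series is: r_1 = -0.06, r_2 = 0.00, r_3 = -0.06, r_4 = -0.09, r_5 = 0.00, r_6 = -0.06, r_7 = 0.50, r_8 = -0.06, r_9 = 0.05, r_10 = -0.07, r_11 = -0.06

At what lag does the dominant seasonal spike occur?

7

The largest autocorrelation is r_7 = 0.50; the remaining lags stay at or below 0.05.
The dominant spike at lag 7 indicates a seasonal period of 7.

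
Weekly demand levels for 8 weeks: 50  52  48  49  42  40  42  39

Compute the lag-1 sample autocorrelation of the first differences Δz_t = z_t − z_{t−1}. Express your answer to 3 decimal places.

-0.476

First differences Δz: 2, -4, 1, -7, -2, 2, -3
Mean of differences = -1.5714
Numerator Σ(Δz_t−Δz̄)(Δz_{t+1}−Δz̄) = -33.1837
Denominator Σ(Δz_t−Δz̄)² = 69.7143
r_1(Δz) = -33.1837 / 69.7143 = -0.476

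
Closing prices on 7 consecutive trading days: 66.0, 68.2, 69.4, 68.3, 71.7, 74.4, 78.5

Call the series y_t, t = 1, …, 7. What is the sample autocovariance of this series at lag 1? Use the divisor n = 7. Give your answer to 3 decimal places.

6.939

Mean ȳ = (66.0 + 68.2 + 69.4 + 68.3 + 71.7 + 74.4 + 78.5)/7 = 70.9286
Deviations: -4.9286, -2.7286, -1.5286, -2.6286, 0.7714, 3.4714, 7.5714
Σ_{t=1}^{6}(y_t−ȳ)(y_{t+1}−ȳ) = 48.5706
γ_1 = 48.5706 / 7 = 6.939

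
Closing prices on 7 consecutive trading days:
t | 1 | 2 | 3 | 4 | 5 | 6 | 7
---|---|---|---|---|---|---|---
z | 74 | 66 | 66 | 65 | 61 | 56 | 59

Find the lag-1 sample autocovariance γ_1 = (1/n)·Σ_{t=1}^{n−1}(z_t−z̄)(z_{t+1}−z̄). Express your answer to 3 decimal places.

Mean z̄ = (74 + 66 + 66 + 65 + 61 + 56 + 59)/7 = 63.8571
Deviations: 10.1429, 2.1429, 2.1429, 1.1429, -2.8571, -7.8571, -4.8571
Σ_{t=1}^{6}(z_t−z̄)(z_{t+1}−z̄) = 86.1224
γ_1 = 86.1224 / 7 = 12.303

12.303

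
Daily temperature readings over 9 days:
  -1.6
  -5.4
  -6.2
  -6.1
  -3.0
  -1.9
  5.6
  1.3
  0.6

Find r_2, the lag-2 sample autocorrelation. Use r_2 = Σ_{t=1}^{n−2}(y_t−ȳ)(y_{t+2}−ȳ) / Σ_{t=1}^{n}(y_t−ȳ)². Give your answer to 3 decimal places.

Mean ȳ = (-1.6 − 5.4 − 6.2 − 6.1 − 3.0 − 1.9 + 5.6 + 1.3 + 0.6)/9 = -1.8556
Σ(y_t−ȳ)(y_{t+2}−ȳ) = (-1.1102) + (15.0442) + (4.9720) + (0.1886) + (-8.5325) + (-0.1402) + (18.3075) = 28.7294
Denominator Σ(y_t−ȳ)² = 122.4022
r_2 = 28.7294 / 122.4022 = 0.235

0.235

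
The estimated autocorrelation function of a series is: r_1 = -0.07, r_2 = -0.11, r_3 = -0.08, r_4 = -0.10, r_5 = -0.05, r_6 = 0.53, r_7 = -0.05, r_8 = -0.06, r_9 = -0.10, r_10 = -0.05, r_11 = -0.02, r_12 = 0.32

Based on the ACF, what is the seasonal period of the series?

The largest autocorrelation is r_6 = 0.53, with a weaker echo at lag 12 (0.32); the remaining lags stay at or below -0.02.
The dominant spike at lag 6 indicates a seasonal period of 6.

6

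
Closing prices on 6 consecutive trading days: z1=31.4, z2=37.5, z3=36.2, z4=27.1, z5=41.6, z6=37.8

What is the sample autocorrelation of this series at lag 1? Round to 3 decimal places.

-0.372

Mean z̄ = (31.4 + 37.5 + 36.2 + 27.1 + 41.6 + 37.8)/6 = 35.2667
Deviations from mean: -3.8667, 2.2333, 0.9333, -8.1667, 6.3333, 2.5333
Numerator Σ_{t=1}^{5}(z_t−z̄)(z_{t+1}−z̄) = -49.8511
Denominator Σ(z_t−z̄)² = 134.0333
r_1 = -49.8511 / 134.0333 = -0.372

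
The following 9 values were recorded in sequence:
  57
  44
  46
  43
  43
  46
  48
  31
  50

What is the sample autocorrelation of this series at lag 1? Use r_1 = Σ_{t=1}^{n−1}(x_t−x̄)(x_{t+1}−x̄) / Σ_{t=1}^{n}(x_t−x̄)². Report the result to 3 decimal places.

-0.306

Mean x̄ = (57 + 44 + 46 + 43 + 43 + 46 + 48 + 31 + 50)/9 = 45.3333
Numerator Σ_{t=1}^{8}(x_t−x̄)(x_{t+1}−x̄) = -117.4444
Denominator Σ(x_t−x̄)² = 384.0000
r_1 = -117.4444 / 384.0000 = -0.306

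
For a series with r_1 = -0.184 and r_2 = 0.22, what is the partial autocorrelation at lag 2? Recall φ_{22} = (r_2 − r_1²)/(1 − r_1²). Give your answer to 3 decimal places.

φ_{22} = (r_2 − r_1²) / (1 − r_1²)
r_1² = (-0.184)² = 0.033856
Numerator = 0.22 − 0.0339 = 0.1861; denominator = 1 − 0.0339 = 0.9661
φ_{22} = 0.1861 / 0.9661 = 0.193

0.193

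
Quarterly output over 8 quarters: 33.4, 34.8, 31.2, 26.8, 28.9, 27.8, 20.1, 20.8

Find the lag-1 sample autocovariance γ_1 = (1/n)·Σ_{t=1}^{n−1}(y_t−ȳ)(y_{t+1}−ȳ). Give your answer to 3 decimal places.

13.985

Mean ȳ = (33.4 + 34.8 + 31.2 + 26.8 + 28.9 + 27.8 + 20.1 + 20.8)/8 = 27.9750
Deviations: 5.4250, 6.8250, 3.2250, -1.1750, 0.9250, -0.1750, -7.8750, -7.1750
Σ_{t=1}^{7}(y_t−ȳ)(y_{t+1}−ȳ) = 111.8794
γ_1 = 111.8794 / 8 = 13.985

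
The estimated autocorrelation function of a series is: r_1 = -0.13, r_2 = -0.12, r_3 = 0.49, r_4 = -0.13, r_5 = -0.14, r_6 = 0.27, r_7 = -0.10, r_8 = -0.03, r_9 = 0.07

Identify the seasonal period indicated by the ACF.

3

The largest autocorrelation is r_3 = 0.49, with a weaker echo at lag 6 (0.27); the remaining lags stay at or below 0.07.
The dominant spike at lag 3 indicates a seasonal period of 3.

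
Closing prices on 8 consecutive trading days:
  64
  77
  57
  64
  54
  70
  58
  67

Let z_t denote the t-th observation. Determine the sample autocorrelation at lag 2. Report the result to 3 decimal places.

Mean z̄ = (64 + 77 + 57 + 64 + 54 + 70 + 58 + 67)/8 = 63.8750
Deviations from mean: 0.1250, 13.1250, -6.8750, 0.1250, -9.8750, 6.1250, -5.8750, 3.1250
Σ(z_t−z̄)(z_{t+2}−z̄) = (-0.8594) + (1.6406) + (67.8906) + (0.7656) + (58.0156) + (19.1406) = 146.5938
Denominator Σ(z_t−z̄)² = 398.8750
r_2 = 146.5938 / 398.8750 = 0.368

0.368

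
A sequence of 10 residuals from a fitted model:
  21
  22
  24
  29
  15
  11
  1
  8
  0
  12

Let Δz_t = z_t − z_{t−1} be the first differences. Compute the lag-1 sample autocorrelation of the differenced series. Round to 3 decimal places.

-0.351

First differences Δz: 1, 2, 5, -14, -4, -10, 7, -8, 12
Mean of differences = -1.0000
Numerator Σ(Δz_t−Δz̄)(Δz_{t+1}−Δz̄) = -207.0000
Denominator Σ(Δz_t−Δz̄)² = 590.0000
r_1(Δz) = -207.0000 / 590.0000 = -0.351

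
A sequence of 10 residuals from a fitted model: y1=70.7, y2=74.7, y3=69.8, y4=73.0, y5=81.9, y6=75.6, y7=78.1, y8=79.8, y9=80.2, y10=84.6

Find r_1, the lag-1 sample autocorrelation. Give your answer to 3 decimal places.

Mean ȳ = (70.7 + 74.7 + 69.8 + 73.0 + 81.9 + 75.6 + 78.1 + 79.8 + 80.2 + 84.6)/10 = 76.8400
Numerator Σ_{t=1}^{9}(y_t−ȳ)(y_{t+1}−ȳ) = 67.7204
Denominator Σ(y_t−ȳ)² = 215.5840
r_1 = 67.7204 / 215.5840 = 0.314

0.314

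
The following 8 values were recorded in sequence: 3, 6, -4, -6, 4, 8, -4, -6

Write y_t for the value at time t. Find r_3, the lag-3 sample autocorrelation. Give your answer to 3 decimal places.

-0.113

Mean ȳ = (3 + 6 − 4 − 6 + 4 + 8 − 4 − 6)/8 = 0.1250
Numerator Σ_{t=1}^{5}(y_t−ȳ)(y_{t+3}−ȳ) = -25.7969
Denominator Σ(y_t−ȳ)² = 228.8750
r_3 = -25.7969 / 228.8750 = -0.113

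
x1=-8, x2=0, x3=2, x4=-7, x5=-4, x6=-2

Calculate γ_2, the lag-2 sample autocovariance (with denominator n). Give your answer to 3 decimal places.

Mean x̄ = (-8 + 0 + 2 − 7 − 4 − 2)/6 = -3.1667
Deviations: -4.8333, 3.1667, 5.1667, -3.8333, -0.8333, 1.1667
Σ_{t=1}^{4}(x_t−x̄)(x_{t+2}−x̄) = -45.8889
γ_2 = -45.8889 / 6 = -7.648

-7.648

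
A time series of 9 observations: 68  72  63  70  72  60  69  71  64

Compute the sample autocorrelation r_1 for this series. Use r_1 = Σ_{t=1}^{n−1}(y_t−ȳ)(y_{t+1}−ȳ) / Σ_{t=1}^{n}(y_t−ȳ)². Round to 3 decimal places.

-0.472

Mean ȳ = (68 + 72 + 63 + 70 + 72 + 60 + 69 + 71 + 64)/9 = 67.6667
Numerator Σ_{t=1}^{8}(y_t−ȳ)(y_{t+1}−ȳ) = -70.7778
Denominator Σ(y_t−ȳ)² = 150.0000
r_1 = -70.7778 / 150.0000 = -0.472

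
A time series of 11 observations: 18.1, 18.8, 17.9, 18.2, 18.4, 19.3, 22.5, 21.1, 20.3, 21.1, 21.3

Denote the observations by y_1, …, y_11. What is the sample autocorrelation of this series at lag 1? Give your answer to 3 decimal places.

Mean ȳ = (18.1 + 18.8 + 17.9 + 18.2 + 18.4 + 19.3 + 22.5 + 21.1 + 20.3 + 21.1 + 21.3)/11 = 19.7273
Numerator Σ_{t=1}^{10}(y_t−ȳ)(y_{t+1}−ȳ) = 14.9411
Denominator Σ(y_t−ȳ)² = 25.3818
r_1 = 14.9411 / 25.3818 = 0.589

0.589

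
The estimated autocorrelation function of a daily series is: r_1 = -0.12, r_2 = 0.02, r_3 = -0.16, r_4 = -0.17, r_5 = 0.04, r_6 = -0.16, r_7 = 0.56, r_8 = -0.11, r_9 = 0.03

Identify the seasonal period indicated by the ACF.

7

The largest autocorrelation is r_7 = 0.56; the remaining lags stay at or below 0.04.
The dominant spike at lag 7 indicates a seasonal period of 7.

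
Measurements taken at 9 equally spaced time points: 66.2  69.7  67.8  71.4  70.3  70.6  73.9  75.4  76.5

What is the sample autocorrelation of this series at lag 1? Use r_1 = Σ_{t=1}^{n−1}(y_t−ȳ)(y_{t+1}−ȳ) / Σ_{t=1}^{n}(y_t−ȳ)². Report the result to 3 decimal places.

0.475

Mean ȳ = (66.2 + 69.7 + 67.8 + 71.4 + 70.3 + 70.6 + 73.9 + 75.4 + 76.5)/9 = 71.3111
Numerator Σ_{t=1}^{8}(y_t−ȳ)(y_{t+1}−ȳ) = 44.1699
Denominator Σ(y_t−ȳ)² = 92.9289
r_1 = 44.1699 / 92.9289 = 0.475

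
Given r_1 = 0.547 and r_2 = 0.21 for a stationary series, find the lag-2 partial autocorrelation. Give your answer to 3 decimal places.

-0.127

φ_{22} = (r_2 − r_1²) / (1 − r_1²)
r_1² = (0.547)² = 0.299209
Numerator = 0.21 − 0.2992 = -0.0892; denominator = 1 − 0.2992 = 0.7008
φ_{22} = -0.0892 / 0.7008 = -0.127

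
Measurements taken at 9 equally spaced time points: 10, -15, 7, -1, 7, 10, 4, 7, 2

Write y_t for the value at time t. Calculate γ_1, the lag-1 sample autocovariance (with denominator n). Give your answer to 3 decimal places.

-21.590

Mean ȳ = (10 − 15 + 7 − 1 + 7 + 10 + 4 + 7 + 2)/9 = 3.4444
Σ_{t=1}^{8}(y_t−ȳ)(y_{t+1}−ȳ) = -194.3086
γ_1 = -194.3086 / 9 = -21.590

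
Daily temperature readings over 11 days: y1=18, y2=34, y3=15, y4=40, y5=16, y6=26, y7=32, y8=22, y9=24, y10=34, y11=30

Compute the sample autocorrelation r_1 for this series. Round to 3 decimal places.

Mean ȳ = (18 + 34 + 15 + 40 + 16 + 26 + 32 + 22 + 24 + 34 + 30)/11 = 26.4545
Numerator Σ_{t=1}^{10}(y_t−ȳ)(y_{t+1}−ȳ) = -450.2975
Denominator Σ(y_t−ȳ)² = 678.7273
r_1 = -450.2975 / 678.7273 = -0.663

-0.663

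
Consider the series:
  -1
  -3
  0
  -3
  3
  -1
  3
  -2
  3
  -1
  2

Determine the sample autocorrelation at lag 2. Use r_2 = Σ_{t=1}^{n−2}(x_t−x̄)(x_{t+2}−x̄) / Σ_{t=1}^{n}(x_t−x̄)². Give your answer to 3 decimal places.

0.714

Mean x̄ = (-1 − 3 + 0 − 3 + 3 − 1 + 3 − 2 + 3 − 1 + 2)/11 = 0.0000
Numerator Σ_{t=1}^{9}(x_t−x̄)(x_{t+2}−x̄) = 40.0000
Denominator Σ(x_t−x̄)² = 56.0000
r_2 = 40.0000 / 56.0000 = 0.714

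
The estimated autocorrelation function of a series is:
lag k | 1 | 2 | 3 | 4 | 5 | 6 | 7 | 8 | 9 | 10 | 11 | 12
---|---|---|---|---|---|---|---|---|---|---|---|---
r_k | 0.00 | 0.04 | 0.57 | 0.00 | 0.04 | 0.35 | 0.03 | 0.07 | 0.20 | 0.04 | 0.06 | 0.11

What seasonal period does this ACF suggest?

3

The largest autocorrelation is r_3 = 0.57, with weaker echoes at lags 6 (0.35) and 9 (0.20); the remaining lags stay at or below 0.11.
The dominant spike at lag 3 indicates a seasonal period of 3.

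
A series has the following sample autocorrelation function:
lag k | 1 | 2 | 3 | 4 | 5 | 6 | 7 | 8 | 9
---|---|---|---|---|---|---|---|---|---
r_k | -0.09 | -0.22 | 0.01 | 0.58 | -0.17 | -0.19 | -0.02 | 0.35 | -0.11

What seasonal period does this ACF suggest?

4

The largest autocorrelation is r_4 = 0.58, with a weaker echo at lag 8 (0.35); the remaining lags stay at or below 0.01.
The dominant spike at lag 4 indicates a seasonal period of 4.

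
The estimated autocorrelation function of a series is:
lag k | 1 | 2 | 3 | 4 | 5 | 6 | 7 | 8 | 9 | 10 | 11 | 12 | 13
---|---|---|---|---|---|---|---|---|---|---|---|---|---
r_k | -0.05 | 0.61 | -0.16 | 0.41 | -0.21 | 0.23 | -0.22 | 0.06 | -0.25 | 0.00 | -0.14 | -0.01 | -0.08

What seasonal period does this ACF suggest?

The largest autocorrelation is r_2 = 0.61, with weaker echoes at lags 4 (0.41) and 6 (0.23); the remaining lags stay at or below 0.06.
The dominant spike at lag 2 indicates a seasonal period of 2.

2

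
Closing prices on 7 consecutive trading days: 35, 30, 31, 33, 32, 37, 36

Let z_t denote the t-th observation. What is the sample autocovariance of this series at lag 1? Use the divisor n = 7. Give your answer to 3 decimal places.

Mean z̄ = (35 + 30 + 31 + 33 + 32 + 37 + 36)/7 = 33.4286
Deviations: 1.5714, -3.4286, -2.4286, -0.4286, -1.4286, 3.5714, 2.5714
Σ_{t=1}^{6}(z_t−z̄)(z_{t+1}−z̄) = 8.6735
γ_1 = 8.6735 / 7 = 1.239

1.239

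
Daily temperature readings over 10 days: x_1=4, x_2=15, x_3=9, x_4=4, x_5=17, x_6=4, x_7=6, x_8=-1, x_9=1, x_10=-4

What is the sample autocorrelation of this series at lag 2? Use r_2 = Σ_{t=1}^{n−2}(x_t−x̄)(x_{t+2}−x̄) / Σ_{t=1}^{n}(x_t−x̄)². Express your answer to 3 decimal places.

Mean x̄ = (4 + 15 + 9 + 4 + 17 + 4 + 6 − 1 + 1 − 4)/10 = 5.5000
Numerator Σ_{t=1}^{8}(x_t−x̄)(x_{t+2}−x̄) = 98.0000
Denominator Σ(x_t−x̄)² = 394.5000
r_2 = 98.0000 / 394.5000 = 0.248

0.248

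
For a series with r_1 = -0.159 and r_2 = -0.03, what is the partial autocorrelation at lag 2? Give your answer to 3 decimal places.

-0.057

φ_{22} = (r_2 − r_1²) / (1 − r_1²)
r_1² = (-0.159)² = 0.025281
Numerator = -0.03 − 0.0253 = -0.0553; denominator = 1 − 0.0253 = 0.9747
φ_{22} = -0.0553 / 0.9747 = -0.057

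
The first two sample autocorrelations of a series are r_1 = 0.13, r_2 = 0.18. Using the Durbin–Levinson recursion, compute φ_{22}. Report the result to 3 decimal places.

φ_{22} = (r_2 − r_1²) / (1 − r_1²)
r_1² = (0.13)² = 0.0169
Numerator = 0.18 − 0.0169 = 0.1631; denominator = 1 − 0.0169 = 0.9831
φ_{22} = 0.1631 / 0.9831 = 0.166

0.166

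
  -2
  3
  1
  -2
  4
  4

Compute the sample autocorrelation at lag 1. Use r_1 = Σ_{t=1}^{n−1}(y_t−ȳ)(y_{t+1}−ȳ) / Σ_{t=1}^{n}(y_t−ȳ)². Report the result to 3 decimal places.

-0.172

Mean ȳ = (-2 + 3 + 1 − 2 + 4 + 4)/6 = 1.3333
Σ(y_t−ȳ)(y_{t+1}−ȳ) = (-5.5556) + (-0.5556) + (1.1111) + (-8.8889) + (7.1111) = -6.7778
Denominator Σ(y_t−ȳ)² = 39.3333
r_1 = -6.7778 / 39.3333 = -0.172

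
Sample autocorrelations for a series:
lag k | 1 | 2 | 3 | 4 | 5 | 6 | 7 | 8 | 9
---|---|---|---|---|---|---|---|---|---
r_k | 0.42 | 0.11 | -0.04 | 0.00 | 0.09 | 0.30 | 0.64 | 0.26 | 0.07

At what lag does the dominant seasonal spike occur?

The largest autocorrelation is r_7 = 0.64; the remaining lags stay at or below 0.42. The elevated value at lag 1 (0.42), dropping to 0.11 at lag 2, reflects decaying short-term dependence rather than seasonality.
The dominant spike at lag 7 indicates a seasonal period of 7.

7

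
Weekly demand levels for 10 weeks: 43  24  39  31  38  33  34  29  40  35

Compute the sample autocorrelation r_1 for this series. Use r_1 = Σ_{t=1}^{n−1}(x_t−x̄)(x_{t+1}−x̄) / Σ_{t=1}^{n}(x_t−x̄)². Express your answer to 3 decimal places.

Mean x̄ = (43 + 24 + 39 + 31 + 38 + 33 + 34 + 29 + 40 + 35)/10 = 34.6000
Numerator Σ_{t=1}^{9}(x_t−x̄)(x_{t+1}−x̄) = -192.9600
Denominator Σ(x_t−x̄)² = 290.4000
r_1 = -192.9600 / 290.4000 = -0.664

-0.664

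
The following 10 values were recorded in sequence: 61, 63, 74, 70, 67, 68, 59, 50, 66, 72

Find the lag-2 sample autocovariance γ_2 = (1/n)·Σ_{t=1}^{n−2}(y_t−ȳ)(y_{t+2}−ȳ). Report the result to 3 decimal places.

Mean ȳ = (61 + 63 + 74 + 70 + 67 + 68 + 59 + 50 + 66 + 72)/10 = 65.0000
Σ_{t=1}^{8}(y_t−ȳ)(y_{t+2}−ȳ) = -181.0000
γ_2 = -181.0000 / 10 = -18.100

-18.100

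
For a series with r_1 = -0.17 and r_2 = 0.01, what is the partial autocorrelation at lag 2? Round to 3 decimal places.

-0.019

φ_{22} = (r_2 − r_1²) / (1 − r_1²)
r_1² = (-0.17)² = 0.0289
Numerator = 0.01 − 0.0289 = -0.0189; denominator = 1 − 0.0289 = 0.9711
φ_{22} = -0.0189 / 0.9711 = -0.019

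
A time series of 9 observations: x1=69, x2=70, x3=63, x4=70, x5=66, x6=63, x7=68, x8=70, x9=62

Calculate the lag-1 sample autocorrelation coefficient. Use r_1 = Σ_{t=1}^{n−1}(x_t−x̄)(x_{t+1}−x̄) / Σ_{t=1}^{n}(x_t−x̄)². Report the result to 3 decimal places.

Mean x̄ = (69 + 70 + 63 + 70 + 66 + 63 + 68 + 70 + 62)/9 = 66.7778
Numerator Σ_{t=1}^{8}(x_t−x̄)(x_{t+1}−x̄) = -32.8272
Denominator Σ(x_t−x̄)² = 89.5556
r_1 = -32.8272 / 89.5556 = -0.367

-0.367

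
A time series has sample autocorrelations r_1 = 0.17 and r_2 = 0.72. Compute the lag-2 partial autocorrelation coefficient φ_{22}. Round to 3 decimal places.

0.712

φ_{22} = (r_2 − r_1²) / (1 − r_1²)
r_1² = (0.17)² = 0.0289
Numerator = 0.72 − 0.0289 = 0.6911; denominator = 1 − 0.0289 = 0.9711
φ_{22} = 0.6911 / 0.9711 = 0.712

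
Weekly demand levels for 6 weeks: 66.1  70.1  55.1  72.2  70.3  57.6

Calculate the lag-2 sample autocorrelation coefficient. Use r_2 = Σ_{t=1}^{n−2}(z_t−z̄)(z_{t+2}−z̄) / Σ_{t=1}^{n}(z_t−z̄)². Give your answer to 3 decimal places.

-0.306

Mean z̄ = (66.1 + 70.1 + 55.1 + 72.2 + 70.3 + 57.6)/6 = 65.2333
Deviations from mean: 0.8667, 4.8667, -10.1333, 6.9667, 5.0667, -7.6333
Σ(z_t−z̄)(z_{t+2}−z̄) = (-8.7822) + (33.9044) + (-51.3422) + (-53.1789) = -79.3989
Denominator Σ(z_t−z̄)² = 259.5933
r_2 = -79.3989 / 259.5933 = -0.306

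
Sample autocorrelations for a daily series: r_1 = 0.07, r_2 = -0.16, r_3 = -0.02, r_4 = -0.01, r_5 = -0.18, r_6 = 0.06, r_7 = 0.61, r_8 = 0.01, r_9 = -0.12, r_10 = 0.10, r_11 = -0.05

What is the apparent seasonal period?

7

The largest autocorrelation is r_7 = 0.61; the remaining lags stay at or below 0.10.
The dominant spike at lag 7 indicates a seasonal period of 7.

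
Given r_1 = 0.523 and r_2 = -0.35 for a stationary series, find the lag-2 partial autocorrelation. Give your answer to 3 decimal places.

φ_{22} = (r_2 − r_1²) / (1 − r_1²)
r_1² = (0.523)² = 0.273529
Numerator = -0.35 − 0.2735 = -0.6235; denominator = 1 − 0.2735 = 0.7265
φ_{22} = -0.6235 / 0.7265 = -0.858

-0.858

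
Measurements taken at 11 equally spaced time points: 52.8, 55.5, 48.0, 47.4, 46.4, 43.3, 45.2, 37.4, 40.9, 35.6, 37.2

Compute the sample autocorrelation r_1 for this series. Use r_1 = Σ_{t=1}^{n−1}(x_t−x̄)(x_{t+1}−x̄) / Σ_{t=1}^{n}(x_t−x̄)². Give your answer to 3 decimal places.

0.631

Mean x̄ = (52.8 + 55.5 + 48.0 + 47.4 + 46.4 + 43.3 + 45.2 + 37.4 + 40.9 + 35.6 + 37.2)/11 = 44.5182
Numerator Σ_{t=1}^{10}(x_t−x̄)(x_{t+1}−x̄) = 259.9542
Denominator Σ(x_t−x̄)² = 411.9564
r_1 = 259.9542 / 411.9564 = 0.631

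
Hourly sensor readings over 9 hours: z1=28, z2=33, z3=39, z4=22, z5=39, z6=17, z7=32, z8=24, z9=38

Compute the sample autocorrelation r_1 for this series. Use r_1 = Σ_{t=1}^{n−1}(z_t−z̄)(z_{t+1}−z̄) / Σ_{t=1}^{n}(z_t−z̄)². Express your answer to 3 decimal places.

-0.636

Mean z̄ = (28 + 33 + 39 + 22 + 39 + 17 + 32 + 24 + 38)/9 = 30.2222
Numerator Σ_{t=1}^{8}(z_t−z̄)(z_{t+1}−z̄) = -325.1605
Denominator Σ(z_t−z̄)² = 511.5556
r_1 = -325.1605 / 511.5556 = -0.636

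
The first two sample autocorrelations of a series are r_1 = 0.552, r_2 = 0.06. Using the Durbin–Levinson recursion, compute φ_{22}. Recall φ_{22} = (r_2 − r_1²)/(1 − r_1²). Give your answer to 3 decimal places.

-0.352

φ_{22} = (r_2 − r_1²) / (1 − r_1²)
r_1² = (0.552)² = 0.304704
Numerator = 0.06 − 0.3047 = -0.2447; denominator = 1 − 0.3047 = 0.6953
φ_{22} = -0.2447 / 0.6953 = -0.352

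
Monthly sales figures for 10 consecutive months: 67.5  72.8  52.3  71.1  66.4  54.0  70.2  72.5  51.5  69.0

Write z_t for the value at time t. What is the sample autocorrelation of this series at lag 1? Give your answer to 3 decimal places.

-0.508

Mean z̄ = (67.5 + 72.8 + 52.3 + 71.1 + 66.4 + 54.0 + 70.2 + 72.5 + 51.5 + 69.0)/10 = 64.7300
Numerator Σ_{t=1}^{9}(z_t−z̄)(z_{t+1}−z̄) = -339.8969
Denominator Σ(z_t−z̄)² = 669.3610
r_1 = -339.8969 / 669.3610 = -0.508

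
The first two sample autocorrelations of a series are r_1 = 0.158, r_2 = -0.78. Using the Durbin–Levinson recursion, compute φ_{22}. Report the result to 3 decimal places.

-0.826

φ_{22} = (r_2 − r_1²) / (1 − r_1²)
r_1² = (0.158)² = 0.024964
Numerator = -0.78 − 0.0250 = -0.8050; denominator = 1 − 0.0250 = 0.9750
φ_{22} = -0.8050 / 0.9750 = -0.826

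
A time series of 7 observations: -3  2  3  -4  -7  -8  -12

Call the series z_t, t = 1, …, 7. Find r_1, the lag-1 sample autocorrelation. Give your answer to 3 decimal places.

0.531

Mean z̄ = (-3 + 2 + 3 − 4 − 7 − 8 − 12)/7 = -4.1429
Deviations from mean: 1.1429, 6.1429, 7.1429, 0.1429, -2.8571, -3.8571, -7.8571
Σ(z_t−z̄)(z_{t+1}−z̄) = (7.0204) + (43.8776) + (1.0204) + (-0.4082) + (11.0204) + (30.3061) = 92.8367
Denominator Σ(z_t−z̄)² = 174.8571
r_1 = 92.8367 / 174.8571 = 0.531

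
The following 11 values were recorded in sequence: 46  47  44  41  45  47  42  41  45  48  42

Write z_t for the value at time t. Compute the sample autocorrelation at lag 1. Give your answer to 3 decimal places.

-0.040

Mean z̄ = (46 + 47 + 44 + 41 + 45 + 47 + 42 + 41 + 45 + 48 + 42)/11 = 44.3636
Numerator Σ_{t=1}^{10}(z_t−z̄)(z_{t+1}−z̄) = -2.5868
Denominator Σ(z_t−z̄)² = 64.5455
r_1 = -2.5868 / 64.5455 = -0.040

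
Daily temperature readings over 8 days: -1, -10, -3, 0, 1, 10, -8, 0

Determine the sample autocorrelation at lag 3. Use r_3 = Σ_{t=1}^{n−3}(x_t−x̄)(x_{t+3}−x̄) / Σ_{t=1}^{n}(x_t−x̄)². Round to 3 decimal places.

Mean x̄ = (-1 − 10 − 3 + 0 + 1 + 10 − 8 + 0)/8 = -1.3750
Deviations from mean: 0.3750, -8.6250, -1.6250, 1.3750, 2.3750, 11.3750, -6.6250, 1.3750
Numerator Σ_{t=1}^{5}(x_t−x̄)(x_{t+3}−x̄) = -44.2969
Denominator Σ(x_t−x̄)² = 259.8750
r_3 = -44.2969 / 259.8750 = -0.170

-0.170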